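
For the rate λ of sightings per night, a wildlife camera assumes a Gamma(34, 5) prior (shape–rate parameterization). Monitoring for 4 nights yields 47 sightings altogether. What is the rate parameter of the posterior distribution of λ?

9

Total count 47 over total exposure 4 nights.
Conjugate update: add total count to the shape and total exposure to the rate, giving Gamma(81, 9).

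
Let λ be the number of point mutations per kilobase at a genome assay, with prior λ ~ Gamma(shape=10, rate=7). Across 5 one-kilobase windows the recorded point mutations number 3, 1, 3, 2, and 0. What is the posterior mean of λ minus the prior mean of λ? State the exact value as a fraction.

13/84

Total count: 3 + 1 + 3 + 2 + 0 = 9.
Total exposure: 5 kilobases.
Posterior: α' = 10 + 9 = 19, β' = 7 + 5 = 12.
Posterior mean = 19/12 = 19/12; prior mean = 10/7 = 10/7. Difference = 19/12 − 10/7 = 13/84.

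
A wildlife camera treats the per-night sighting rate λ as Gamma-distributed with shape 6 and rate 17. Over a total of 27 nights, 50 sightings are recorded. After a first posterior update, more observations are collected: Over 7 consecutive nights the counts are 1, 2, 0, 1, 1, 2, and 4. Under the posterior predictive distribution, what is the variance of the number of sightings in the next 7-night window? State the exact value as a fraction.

27202/2601

Total count 50 over total exposure 27 nights.
After the first batch: Gamma(6 + 50, 17 + 27) = Gamma(56, 44).
Total count: 1 + 2 + 0 + 1 + 1 + 2 + 4 = 11.
Total exposure: 7 nights.
After the second batch: Gamma(56 + 11, 44 + 7) = Gamma(67, 51).
The posterior predictive for a window of length T is Negative Binomial with variance T·α'·(β'+T)/β'² = 7·67·58/2601 = 27202/2601.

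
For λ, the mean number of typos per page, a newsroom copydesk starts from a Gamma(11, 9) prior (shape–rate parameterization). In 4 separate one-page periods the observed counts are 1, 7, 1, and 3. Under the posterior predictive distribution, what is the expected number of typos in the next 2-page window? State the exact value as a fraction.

46/13

Total count: 1 + 7 + 1 + 3 = 12.
Total exposure: 4 pages.
Gamma(α, β) with Poisson data over total exposure Σt gives posterior Gamma(α+Σx, β+Σt) = Gamma(23, 13).
Predictive mean over a 2-page window = T·E[λ|data] = 2·23/13 = 46/13.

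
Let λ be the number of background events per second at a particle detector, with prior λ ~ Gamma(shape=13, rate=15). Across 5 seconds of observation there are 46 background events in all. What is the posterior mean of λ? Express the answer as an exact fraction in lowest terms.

59/20

Total count 46 over total exposure 5 seconds.
Conjugate update: add total count to the shape and total exposure to the rate, giving Gamma(59, 20).
Posterior mean = α'/β' = 59/20.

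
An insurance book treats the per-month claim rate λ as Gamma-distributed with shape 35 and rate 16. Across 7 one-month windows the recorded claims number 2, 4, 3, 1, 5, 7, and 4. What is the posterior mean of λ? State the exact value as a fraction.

Total count: 2 + 4 + 3 + 1 + 5 + 7 + 4 = 26.
Total exposure: 7 months.
The Gamma prior is conjugate for the Poisson rate, so λ | data ~ Gamma(35+26, 16+7) = Gamma(61, 23).
Posterior mean = α'/β' = 61/23.

61/23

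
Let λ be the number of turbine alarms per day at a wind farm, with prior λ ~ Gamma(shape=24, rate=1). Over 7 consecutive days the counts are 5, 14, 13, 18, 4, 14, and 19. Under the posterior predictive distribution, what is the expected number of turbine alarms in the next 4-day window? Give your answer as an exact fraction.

Total count: 5 + 14 + 13 + 18 + 4 + 14 + 19 = 87.
Total exposure: 7 days.
By Gamma–Poisson conjugacy, the posterior is Gamma(α + Σx, β + Σt) = Gamma(24 + 87, 1 + 7) = Gamma(111, 8).
Predictive mean over a 4-day window = T·E[λ|data] = 4·111/8 = 111/2.

111/2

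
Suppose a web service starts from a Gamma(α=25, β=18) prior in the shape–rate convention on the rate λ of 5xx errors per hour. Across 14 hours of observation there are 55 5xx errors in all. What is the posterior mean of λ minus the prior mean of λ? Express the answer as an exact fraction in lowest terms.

10/9

Total count 55 over total exposure 14 hours.
Posterior: α' = 25 + 55 = 80, β' = 18 + 14 = 32.
Posterior mean = 80/32 = 5/2; prior mean = 25/18 = 25/18. Difference = 5/2 − 25/18 = 10/9.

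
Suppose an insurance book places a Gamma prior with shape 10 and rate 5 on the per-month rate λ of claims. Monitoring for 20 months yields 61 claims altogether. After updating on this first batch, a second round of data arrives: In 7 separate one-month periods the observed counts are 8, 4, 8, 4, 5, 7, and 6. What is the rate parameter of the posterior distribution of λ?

32

Total count 61 over total exposure 20 months.
After the first batch: Gamma(10 + 61, 5 + 20) = Gamma(71, 25).
Total count: 8 + 4 + 8 + 4 + 5 + 7 + 6 = 42.
Total exposure: 7 months.
After the second batch: Gamma(71 + 42, 25 + 7) = Gamma(113, 32).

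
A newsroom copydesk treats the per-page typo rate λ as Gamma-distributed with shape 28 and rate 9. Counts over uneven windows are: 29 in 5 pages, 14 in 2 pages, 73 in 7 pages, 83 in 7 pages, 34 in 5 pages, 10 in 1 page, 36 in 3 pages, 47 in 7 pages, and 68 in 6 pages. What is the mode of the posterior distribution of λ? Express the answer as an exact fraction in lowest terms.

421/52

Total count: 29 + 14 + 73 + 83 + 34 + 10 + 36 + 47 + 68 = 394.
Total exposure: 5 + 2 + 7 + 7 + 5 + 1 + 3 + 7 + 6 = 43 pages.
Gamma(α, β) with Poisson data over total exposure Σt gives posterior Gamma(α+Σx, β+Σt) = Gamma(422, 52).
Posterior mode = (α'−1)/β' = 421/52.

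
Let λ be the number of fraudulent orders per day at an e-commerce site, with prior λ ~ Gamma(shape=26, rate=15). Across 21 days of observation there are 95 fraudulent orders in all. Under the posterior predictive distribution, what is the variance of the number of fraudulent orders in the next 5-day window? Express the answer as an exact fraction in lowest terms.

24805/1296

Total count 95 over total exposure 21 days.
Posterior: α' = 26 + 95 = 121, β' = 15 + 21 = 36.
The posterior predictive for a window of length T is Negative Binomial with variance T·α'·(β'+T)/β'² = 5·121·41/1296 = 24805/1296.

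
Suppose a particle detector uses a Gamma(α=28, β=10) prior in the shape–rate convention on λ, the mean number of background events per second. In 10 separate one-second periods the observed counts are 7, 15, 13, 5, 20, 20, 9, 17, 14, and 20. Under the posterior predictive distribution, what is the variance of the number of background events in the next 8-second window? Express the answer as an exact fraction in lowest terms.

2352/25

Total count: 7 + 15 + 13 + 5 + 20 + 20 + 9 + 17 + 14 + 20 = 140.
Total exposure: 10 seconds.
Posterior: α' = 28 + 140 = 168, β' = 10 + 10 = 20.
The posterior predictive for a window of length T is Negative Binomial with variance T·α'·(β'+T)/β'² = 8·168·28/400 = 2352/25.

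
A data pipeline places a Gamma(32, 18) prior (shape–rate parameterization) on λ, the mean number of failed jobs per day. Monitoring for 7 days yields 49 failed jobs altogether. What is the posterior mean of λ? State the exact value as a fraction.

Total count 49 over total exposure 7 days.
The Gamma prior is conjugate for the Poisson rate, so λ | data ~ Gamma(32+49, 18+7) = Gamma(81, 25).
Posterior mean = α'/β' = 81/25.

81/25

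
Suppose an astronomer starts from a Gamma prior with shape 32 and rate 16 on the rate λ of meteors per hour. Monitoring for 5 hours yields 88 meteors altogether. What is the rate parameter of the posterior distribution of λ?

21

Total count 88 over total exposure 5 hours.
Posterior: α' = 32 + 88 = 120, β' = 16 + 5 = 21.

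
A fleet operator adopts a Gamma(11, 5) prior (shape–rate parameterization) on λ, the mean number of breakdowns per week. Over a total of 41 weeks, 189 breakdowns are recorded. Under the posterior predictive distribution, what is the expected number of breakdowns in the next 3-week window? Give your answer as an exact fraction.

300/23

Total count 189 over total exposure 41 weeks.
Posterior: α' = 11 + 189 = 200, β' = 5 + 41 = 46.
Predictive mean over a 3-week window = T·E[λ|data] = 3·200/46 = 300/23.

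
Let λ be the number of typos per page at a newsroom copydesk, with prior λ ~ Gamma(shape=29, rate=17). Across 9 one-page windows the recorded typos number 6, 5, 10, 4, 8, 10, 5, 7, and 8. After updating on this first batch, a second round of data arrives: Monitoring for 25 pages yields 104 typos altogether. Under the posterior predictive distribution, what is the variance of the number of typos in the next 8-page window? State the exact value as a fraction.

92512/2601

Total count: 6 + 5 + 10 + 4 + 8 + 10 + 5 + 7 + 8 = 63.
Total exposure: 9 pages.
After the first batch: Gamma(29 + 63, 17 + 9) = Gamma(92, 26).
Total count 104 over total exposure 25 pages.
After the second batch: Gamma(92 + 104, 26 + 25) = Gamma(196, 51).
The posterior predictive for a window of length T is Negative Binomial with variance T·α'·(β'+T)/β'² = 8·196·59/2601 = 92512/2601.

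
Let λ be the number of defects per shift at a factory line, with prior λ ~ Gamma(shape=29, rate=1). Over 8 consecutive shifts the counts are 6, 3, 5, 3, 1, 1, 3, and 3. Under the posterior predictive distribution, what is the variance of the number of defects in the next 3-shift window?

24

Total count: 6 + 3 + 5 + 3 + 1 + 1 + 3 + 3 = 25.
Total exposure: 8 shifts.
Gamma(α, β) with Poisson data over total exposure Σt gives posterior Gamma(α+Σx, β+Σt) = Gamma(54, 9).
The posterior predictive for a window of length T is Negative Binomial with variance T·α'·(β'+T)/β'² = 3·54·12/81 = 24.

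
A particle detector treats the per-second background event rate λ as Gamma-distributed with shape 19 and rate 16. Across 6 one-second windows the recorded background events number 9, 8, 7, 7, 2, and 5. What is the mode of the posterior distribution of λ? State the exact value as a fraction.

Total count: 9 + 8 + 7 + 7 + 2 + 5 = 38.
Total exposure: 6 seconds.
Posterior: α' = 19 + 38 = 57, β' = 16 + 6 = 22.
Posterior mode = (α'−1)/β' = 56/22 = 28/11.

28/11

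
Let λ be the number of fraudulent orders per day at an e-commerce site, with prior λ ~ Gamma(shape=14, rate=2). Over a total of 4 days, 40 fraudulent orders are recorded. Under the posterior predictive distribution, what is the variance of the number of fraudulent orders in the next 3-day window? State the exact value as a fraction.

Total count 40 over total exposure 4 days.
Posterior: α' = 14 + 40 = 54, β' = 2 + 4 = 6.
The posterior predictive for a window of length T is Negative Binomial with variance T·α'·(β'+T)/β'² = 3·54·9/36 = 81/2.

81/2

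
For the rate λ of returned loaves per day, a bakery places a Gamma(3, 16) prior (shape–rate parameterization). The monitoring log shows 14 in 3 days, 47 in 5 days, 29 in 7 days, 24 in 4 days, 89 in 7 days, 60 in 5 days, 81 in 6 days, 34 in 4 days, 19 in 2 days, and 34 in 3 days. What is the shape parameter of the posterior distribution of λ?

Total count: 14 + 47 + 29 + 24 + 89 + 60 + 81 + 34 + 19 + 34 = 431.
Total exposure: 3 + 5 + 7 + 4 + 7 + 5 + 6 + 4 + 2 + 3 = 46 days.
Posterior: α' = 3 + 431 = 434, β' = 16 + 46 = 62.

434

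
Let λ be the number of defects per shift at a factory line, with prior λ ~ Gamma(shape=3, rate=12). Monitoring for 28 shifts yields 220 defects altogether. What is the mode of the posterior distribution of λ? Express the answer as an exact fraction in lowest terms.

111/20

Total count 220 over total exposure 28 shifts.
By Gamma–Poisson conjugacy, the posterior is Gamma(α + Σx, β + Σt) = Gamma(3 + 220, 12 + 28) = Gamma(223, 40).
Posterior mode = (α'−1)/β' = 222/40 = 111/20.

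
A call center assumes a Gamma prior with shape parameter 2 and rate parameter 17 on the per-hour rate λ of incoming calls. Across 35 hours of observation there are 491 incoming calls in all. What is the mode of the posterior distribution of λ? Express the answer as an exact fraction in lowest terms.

123/13

Total count 491 over total exposure 35 hours.
Conjugate update: add total count to the shape and total exposure to the rate, giving Gamma(493, 52).
Posterior mode = (α'−1)/β' = 492/52 = 123/13.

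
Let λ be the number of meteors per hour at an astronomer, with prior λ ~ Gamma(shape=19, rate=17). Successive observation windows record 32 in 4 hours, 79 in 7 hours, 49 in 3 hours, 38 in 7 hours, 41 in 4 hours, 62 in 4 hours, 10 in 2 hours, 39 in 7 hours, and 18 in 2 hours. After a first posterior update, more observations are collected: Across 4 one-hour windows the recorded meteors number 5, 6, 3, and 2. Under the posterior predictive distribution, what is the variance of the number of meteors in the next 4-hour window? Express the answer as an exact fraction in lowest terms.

Total count: 32 + 79 + 49 + 38 + 41 + 62 + 10 + 39 + 18 = 368.
Total exposure: 4 + 7 + 3 + 7 + 4 + 4 + 2 + 7 + 2 = 40 hours.
After the first batch: Gamma(19 + 368, 17 + 40) = Gamma(387, 57).
Total count: 5 + 6 + 3 + 2 = 16.
Total exposure: 4 hours.
After the second batch: Gamma(387 + 16, 57 + 4) = Gamma(403, 61).
The posterior predictive for a window of length T is Negative Binomial with variance T·α'·(β'+T)/β'² = 4·403·65/3721 = 104780/3721.

104780/3721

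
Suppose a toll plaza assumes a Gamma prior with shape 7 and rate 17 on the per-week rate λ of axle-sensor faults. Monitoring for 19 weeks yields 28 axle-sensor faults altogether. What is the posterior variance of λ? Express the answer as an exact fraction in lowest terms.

Total count 28 over total exposure 19 weeks.
The Gamma prior is conjugate for the Poisson rate, so λ | data ~ Gamma(7+28, 17+19) = Gamma(35, 36).
Posterior variance = α'/β'² = 35/1296.

35/1296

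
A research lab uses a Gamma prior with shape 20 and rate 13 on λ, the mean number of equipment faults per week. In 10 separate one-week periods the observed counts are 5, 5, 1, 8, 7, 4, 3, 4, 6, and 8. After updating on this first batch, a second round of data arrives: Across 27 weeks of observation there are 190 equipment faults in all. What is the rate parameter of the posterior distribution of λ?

50

Total count: 5 + 5 + 1 + 8 + 7 + 4 + 3 + 4 + 6 + 8 = 51.
Total exposure: 10 weeks.
After the first batch: Gamma(20 + 51, 13 + 10) = Gamma(71, 23).
Total count 190 over total exposure 27 weeks.
After the second batch: Gamma(71 + 190, 23 + 27) = Gamma(261, 50).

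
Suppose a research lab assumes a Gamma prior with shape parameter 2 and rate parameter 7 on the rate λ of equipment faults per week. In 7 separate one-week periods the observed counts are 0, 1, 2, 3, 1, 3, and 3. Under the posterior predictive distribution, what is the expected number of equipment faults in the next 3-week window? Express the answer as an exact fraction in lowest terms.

Total count: 0 + 1 + 2 + 3 + 1 + 3 + 3 = 13.
Total exposure: 7 weeks.
The Gamma prior is conjugate for the Poisson rate, so λ | data ~ Gamma(2+13, 7+7) = Gamma(15, 14).
Predictive mean over a 3-week window = T·E[λ|data] = 3·15/14 = 45/14.

45/14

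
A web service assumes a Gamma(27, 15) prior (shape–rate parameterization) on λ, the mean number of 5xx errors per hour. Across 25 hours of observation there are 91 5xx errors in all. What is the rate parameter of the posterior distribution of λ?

40

Total count 91 over total exposure 25 hours.
Gamma(α, β) with Poisson data over total exposure Σt gives posterior Gamma(α+Σx, β+Σt) = Gamma(118, 40).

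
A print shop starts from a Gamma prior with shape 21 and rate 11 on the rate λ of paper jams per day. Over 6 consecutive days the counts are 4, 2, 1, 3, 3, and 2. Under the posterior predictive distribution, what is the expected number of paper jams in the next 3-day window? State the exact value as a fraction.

108/17

Total count: 4 + 2 + 1 + 3 + 3 + 2 = 15.
Total exposure: 6 days.
Gamma(α, β) with Poisson data over total exposure Σt gives posterior Gamma(α+Σx, β+Σt) = Gamma(36, 17).
Predictive mean over a 3-day window = T·E[λ|data] = 3·36/17 = 108/17.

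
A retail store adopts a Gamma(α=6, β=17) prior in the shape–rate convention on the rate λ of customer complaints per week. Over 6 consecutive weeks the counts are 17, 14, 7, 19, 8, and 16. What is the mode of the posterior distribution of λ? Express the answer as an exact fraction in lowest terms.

86/23

Total count: 17 + 14 + 7 + 19 + 8 + 16 = 81.
Total exposure: 6 weeks.
Gamma(α, β) with Poisson data over total exposure Σt gives posterior Gamma(α+Σx, β+Σt) = Gamma(87, 23).
Posterior mode = (α'−1)/β' = 86/23.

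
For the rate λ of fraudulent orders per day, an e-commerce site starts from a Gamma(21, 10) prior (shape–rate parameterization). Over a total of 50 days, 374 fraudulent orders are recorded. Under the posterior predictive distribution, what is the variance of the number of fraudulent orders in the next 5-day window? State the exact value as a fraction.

Total count 374 over total exposure 50 days.
The Gamma prior is conjugate for the Poisson rate, so λ | data ~ Gamma(21+374, 10+50) = Gamma(395, 60).
The posterior predictive for a window of length T is Negative Binomial with variance T·α'·(β'+T)/β'² = 5·395·65/3600 = 5135/144.

5135/144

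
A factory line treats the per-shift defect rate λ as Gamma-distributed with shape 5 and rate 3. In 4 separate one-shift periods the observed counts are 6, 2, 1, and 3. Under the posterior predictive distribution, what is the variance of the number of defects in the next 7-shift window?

Total count: 6 + 2 + 1 + 3 = 12.
Total exposure: 4 shifts.
By Gamma–Poisson conjugacy, the posterior is Gamma(α + Σx, β + Σt) = Gamma(5 + 12, 3 + 4) = Gamma(17, 7).
The posterior predictive for a window of length T is Negative Binomial with variance T·α'·(β'+T)/β'² = 7·17·14/49 = 34.

34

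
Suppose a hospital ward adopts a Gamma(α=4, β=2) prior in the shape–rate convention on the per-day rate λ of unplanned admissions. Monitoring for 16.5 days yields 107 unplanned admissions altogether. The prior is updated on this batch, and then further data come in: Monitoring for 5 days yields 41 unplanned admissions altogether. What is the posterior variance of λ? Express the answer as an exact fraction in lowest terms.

Total count 107 over total exposure 16.5 days.
After the first batch: Gamma(4 + 107, 2 + 16.5) = Gamma(111, 37/2).
Total count 41 over total exposure 5 days.
After the second batch: Gamma(111 + 41, 37/2 + 5) = Gamma(152, 47/2).
Posterior variance = α'/β'² = 152/(2209/4) = 608/2209.

608/2209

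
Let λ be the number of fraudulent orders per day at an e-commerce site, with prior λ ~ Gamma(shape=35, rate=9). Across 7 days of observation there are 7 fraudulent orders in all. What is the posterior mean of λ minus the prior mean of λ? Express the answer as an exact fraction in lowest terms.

-91/72

Total count 7 over total exposure 7 days.
Gamma(α, β) with Poisson data over total exposure Σt gives posterior Gamma(α+Σx, β+Σt) = Gamma(42, 16).
Posterior mean = 42/16 = 21/8; prior mean = 35/9 = 35/9. Difference = 21/8 − 35/9 = -91/72.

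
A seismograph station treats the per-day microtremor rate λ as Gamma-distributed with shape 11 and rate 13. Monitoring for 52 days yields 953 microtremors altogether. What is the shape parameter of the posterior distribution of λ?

Total count 953 over total exposure 52 days.
By Gamma–Poisson conjugacy, the posterior is Gamma(α + Σx, β + Σt) = Gamma(11 + 953, 13 + 52) = Gamma(964, 65).

964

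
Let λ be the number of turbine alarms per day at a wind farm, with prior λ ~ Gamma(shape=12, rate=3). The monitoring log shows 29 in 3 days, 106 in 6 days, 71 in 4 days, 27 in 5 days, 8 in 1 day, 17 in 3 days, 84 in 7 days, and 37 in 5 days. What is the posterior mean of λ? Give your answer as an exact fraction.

391/37

Total count: 29 + 106 + 71 + 27 + 8 + 17 + 84 + 37 = 379.
Total exposure: 3 + 6 + 4 + 5 + 1 + 3 + 7 + 5 = 34 days.
Gamma(α, β) with Poisson data over total exposure Σt gives posterior Gamma(α+Σx, β+Σt) = Gamma(391, 37).
Posterior mean = α'/β' = 391/37.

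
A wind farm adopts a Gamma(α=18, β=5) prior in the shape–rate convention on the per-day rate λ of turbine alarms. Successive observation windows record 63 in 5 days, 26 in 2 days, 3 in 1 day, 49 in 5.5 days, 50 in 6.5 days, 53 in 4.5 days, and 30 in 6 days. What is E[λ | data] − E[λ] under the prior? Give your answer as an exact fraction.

Total count: 63 + 26 + 3 + 49 + 50 + 53 + 30 = 274.
Total exposure: 5 + 2 + 1 + 5.5 + 6.5 + 4.5 + 6 = 30.5 days.
Gamma(α, β) with Poisson data over total exposure Σt gives posterior Gamma(α+Σx, β+Σt) = Gamma(292, 71/2).
Posterior mean = 292/(71/2) = 584/71; prior mean = 18/5 = 18/5. Difference = 584/71 − 18/5 = 1642/355.

1642/355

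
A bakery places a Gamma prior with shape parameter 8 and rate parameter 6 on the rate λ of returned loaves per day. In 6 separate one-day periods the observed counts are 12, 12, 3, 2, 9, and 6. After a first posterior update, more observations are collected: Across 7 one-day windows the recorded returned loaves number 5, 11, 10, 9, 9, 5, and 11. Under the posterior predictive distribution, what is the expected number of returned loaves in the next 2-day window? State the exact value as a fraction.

Total count: 12 + 12 + 3 + 2 + 9 + 6 = 44.
Total exposure: 6 days.
After the first batch: Gamma(8 + 44, 6 + 6) = Gamma(52, 12).
Total count: 5 + 11 + 10 + 9 + 9 + 5 + 11 = 60.
Total exposure: 7 days.
After the second batch: Gamma(52 + 60, 12 + 7) = Gamma(112, 19).
Predictive mean over a 2-day window = T·E[λ|data] = 2·112/19 = 224/19.

224/19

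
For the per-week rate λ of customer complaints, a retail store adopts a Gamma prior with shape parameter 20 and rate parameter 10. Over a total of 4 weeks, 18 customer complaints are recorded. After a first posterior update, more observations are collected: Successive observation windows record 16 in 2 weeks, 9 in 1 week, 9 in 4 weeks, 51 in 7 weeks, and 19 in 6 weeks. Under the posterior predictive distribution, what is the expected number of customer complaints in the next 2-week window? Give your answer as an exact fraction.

142/17

Total count 18 over total exposure 4 weeks.
After the first batch: Gamma(20 + 18, 10 + 4) = Gamma(38, 14).
Total count: 16 + 9 + 9 + 51 + 19 = 104.
Total exposure: 2 + 1 + 4 + 7 + 6 = 20 weeks.
After the second batch: Gamma(38 + 104, 14 + 20) = Gamma(142, 34).
Predictive mean over a 2-week window = T·E[λ|data] = 2·142/34 = 142/17.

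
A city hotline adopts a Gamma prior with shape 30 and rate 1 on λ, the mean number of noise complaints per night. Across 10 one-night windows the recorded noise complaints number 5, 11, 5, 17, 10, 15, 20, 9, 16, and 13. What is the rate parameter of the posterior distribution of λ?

Total count: 5 + 11 + 5 + 17 + 10 + 15 + 20 + 9 + 16 + 13 = 121.
Total exposure: 10 nights.
Posterior: α' = 30 + 121 = 151, β' = 1 + 10 = 11.

11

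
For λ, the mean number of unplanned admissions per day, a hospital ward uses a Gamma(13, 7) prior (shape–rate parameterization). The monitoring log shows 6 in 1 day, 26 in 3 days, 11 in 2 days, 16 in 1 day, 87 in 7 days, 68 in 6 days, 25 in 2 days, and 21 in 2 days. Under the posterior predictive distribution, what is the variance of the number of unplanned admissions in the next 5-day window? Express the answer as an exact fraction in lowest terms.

Total count: 6 + 26 + 11 + 16 + 87 + 68 + 25 + 21 = 260.
Total exposure: 1 + 3 + 2 + 1 + 7 + 6 + 2 + 2 = 24 days.
Conjugate update: add total count to the shape and total exposure to the rate, giving Gamma(273, 31).
The posterior predictive for a window of length T is Negative Binomial with variance T·α'·(β'+T)/β'² = 5·273·36/961 = 49140/961.

49140/961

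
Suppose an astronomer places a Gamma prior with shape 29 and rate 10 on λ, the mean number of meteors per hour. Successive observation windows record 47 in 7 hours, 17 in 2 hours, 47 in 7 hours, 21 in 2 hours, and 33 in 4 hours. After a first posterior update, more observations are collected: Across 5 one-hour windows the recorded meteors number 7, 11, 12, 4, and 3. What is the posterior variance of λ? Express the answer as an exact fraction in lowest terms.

231/1369

Total count: 47 + 17 + 47 + 21 + 33 = 165.
Total exposure: 7 + 2 + 7 + 2 + 4 = 22 hours.
After the first batch: Gamma(29 + 165, 10 + 22) = Gamma(194, 32).
Total count: 7 + 11 + 12 + 4 + 3 = 37.
Total exposure: 5 hours.
After the second batch: Gamma(194 + 37, 32 + 5) = Gamma(231, 37).
Posterior variance = α'/β'² = 231/1369.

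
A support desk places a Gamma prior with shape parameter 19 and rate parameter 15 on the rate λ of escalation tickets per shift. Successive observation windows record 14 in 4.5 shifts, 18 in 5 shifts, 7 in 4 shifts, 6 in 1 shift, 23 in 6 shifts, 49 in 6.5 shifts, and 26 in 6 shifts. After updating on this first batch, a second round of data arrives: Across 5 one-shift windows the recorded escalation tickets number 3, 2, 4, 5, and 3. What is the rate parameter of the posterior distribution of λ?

53

Total count: 14 + 18 + 7 + 6 + 23 + 49 + 26 = 143.
Total exposure: 4.5 + 5 + 4 + 1 + 6 + 6.5 + 6 = 33 shifts.
After the first batch: Gamma(19 + 143, 15 + 33) = Gamma(162, 48).
Total count: 3 + 2 + 4 + 5 + 3 = 17.
Total exposure: 5 shifts.
After the second batch: Gamma(162 + 17, 48 + 5) = Gamma(179, 53).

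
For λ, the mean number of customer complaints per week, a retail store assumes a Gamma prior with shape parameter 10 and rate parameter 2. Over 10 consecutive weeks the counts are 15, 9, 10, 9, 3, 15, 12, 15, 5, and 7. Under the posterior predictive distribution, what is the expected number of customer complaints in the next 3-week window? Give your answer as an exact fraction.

55/2

Total count: 15 + 9 + 10 + 9 + 3 + 15 + 12 + 15 + 5 + 7 = 100.
Total exposure: 10 weeks.
The Gamma prior is conjugate for the Poisson rate, so λ | data ~ Gamma(10+100, 2+10) = Gamma(110, 12).
Predictive mean over a 3-week window = T·E[λ|data] = 3·110/12 = 55/2.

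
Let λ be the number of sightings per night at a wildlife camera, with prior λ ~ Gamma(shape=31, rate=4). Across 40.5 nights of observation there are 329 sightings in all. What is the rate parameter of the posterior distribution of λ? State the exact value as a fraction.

89/2

Total count 329 over total exposure 40.5 nights.
Conjugate update: add total count to the shape and total exposure to the rate, giving Gamma(360, 89/2).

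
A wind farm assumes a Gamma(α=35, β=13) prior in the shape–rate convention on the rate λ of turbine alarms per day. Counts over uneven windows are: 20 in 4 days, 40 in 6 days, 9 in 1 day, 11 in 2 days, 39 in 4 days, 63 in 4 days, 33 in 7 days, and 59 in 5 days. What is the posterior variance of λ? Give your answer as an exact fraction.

309/2116

Total count: 20 + 40 + 9 + 11 + 39 + 63 + 33 + 59 = 274.
Total exposure: 4 + 6 + 1 + 2 + 4 + 4 + 7 + 5 = 33 days.
Conjugate update: add total count to the shape and total exposure to the rate, giving Gamma(309, 46).
Posterior variance = α'/β'² = 309/2116.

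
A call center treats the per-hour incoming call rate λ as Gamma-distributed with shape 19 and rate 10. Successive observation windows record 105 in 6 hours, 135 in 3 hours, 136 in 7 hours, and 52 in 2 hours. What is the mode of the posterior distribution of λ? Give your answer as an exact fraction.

223/14

Total count: 105 + 135 + 136 + 52 = 428.
Total exposure: 6 + 3 + 7 + 2 = 18 hours.
Conjugate update: add total count to the shape and total exposure to the rate, giving Gamma(447, 28).
Posterior mode = (α'−1)/β' = 446/28 = 223/14.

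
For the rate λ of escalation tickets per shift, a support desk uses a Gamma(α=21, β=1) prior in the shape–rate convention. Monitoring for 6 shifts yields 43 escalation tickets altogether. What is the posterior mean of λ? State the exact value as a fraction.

Total count 43 over total exposure 6 shifts.
Gamma(α, β) with Poisson data over total exposure Σt gives posterior Gamma(α+Σx, β+Σt) = Gamma(64, 7).
Posterior mean = α'/β' = 64/7.

64/7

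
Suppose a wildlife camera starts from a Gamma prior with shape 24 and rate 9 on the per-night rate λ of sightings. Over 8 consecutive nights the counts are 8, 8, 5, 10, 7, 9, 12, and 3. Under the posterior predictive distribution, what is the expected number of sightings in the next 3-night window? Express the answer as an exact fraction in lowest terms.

Total count: 8 + 8 + 5 + 10 + 7 + 9 + 12 + 3 = 62.
Total exposure: 8 nights.
Gamma(α, β) with Poisson data over total exposure Σt gives posterior Gamma(α+Σx, β+Σt) = Gamma(86, 17).
Predictive mean over a 3-night window = T·E[λ|data] = 3·86/17 = 258/17.

258/17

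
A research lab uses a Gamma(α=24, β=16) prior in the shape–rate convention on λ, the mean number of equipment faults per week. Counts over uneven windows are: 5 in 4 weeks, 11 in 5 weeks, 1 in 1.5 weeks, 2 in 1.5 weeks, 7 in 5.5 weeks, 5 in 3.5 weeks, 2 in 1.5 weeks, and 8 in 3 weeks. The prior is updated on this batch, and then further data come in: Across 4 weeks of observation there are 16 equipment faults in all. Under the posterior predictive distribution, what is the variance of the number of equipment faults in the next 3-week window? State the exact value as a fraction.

Total count: 5 + 11 + 1 + 2 + 7 + 5 + 2 + 8 = 41.
Total exposure: 4 + 5 + 1.5 + 1.5 + 5.5 + 3.5 + 1.5 + 3 = 25.5 weeks.
After the first batch: Gamma(24 + 41, 16 + 25.5) = Gamma(65, 83/2).
Total count 16 over total exposure 4 weeks.
After the second batch: Gamma(65 + 16, 83/2 + 4) = Gamma(81, 91/2).
The posterior predictive for a window of length T is Negative Binomial with variance T·α'·(β'+T)/β'² = 3·81·(97/2)/(8281/4) = 47142/8281.

47142/8281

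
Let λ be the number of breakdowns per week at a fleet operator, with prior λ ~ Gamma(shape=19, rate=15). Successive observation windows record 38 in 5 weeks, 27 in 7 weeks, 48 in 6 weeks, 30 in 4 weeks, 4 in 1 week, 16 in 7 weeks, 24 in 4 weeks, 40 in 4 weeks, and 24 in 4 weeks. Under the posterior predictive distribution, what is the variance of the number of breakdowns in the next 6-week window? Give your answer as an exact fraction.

Total count: 38 + 27 + 48 + 30 + 4 + 16 + 24 + 40 + 24 = 251.
Total exposure: 5 + 7 + 6 + 4 + 1 + 7 + 4 + 4 + 4 = 42 weeks.
By Gamma–Poisson conjugacy, the posterior is Gamma(α + Σx, β + Σt) = Gamma(19 + 251, 15 + 42) = Gamma(270, 57).
The posterior predictive for a window of length T is Negative Binomial with variance T·α'·(β'+T)/β'² = 6·270·63/3249 = 11340/361.

11340/361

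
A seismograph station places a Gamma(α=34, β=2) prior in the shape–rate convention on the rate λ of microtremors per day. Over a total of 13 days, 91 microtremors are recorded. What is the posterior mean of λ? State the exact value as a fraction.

25/3

Total count 91 over total exposure 13 days.
By Gamma–Poisson conjugacy, the posterior is Gamma(α + Σx, β + Σt) = Gamma(34 + 91, 2 + 13) = Gamma(125, 15).
Posterior mean = α'/β' = 125/15 = 25/3.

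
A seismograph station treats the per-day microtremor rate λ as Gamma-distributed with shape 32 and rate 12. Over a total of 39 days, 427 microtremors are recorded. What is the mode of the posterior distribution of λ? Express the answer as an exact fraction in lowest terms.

458/51

Total count 427 over total exposure 39 days.
Conjugate update: add total count to the shape and total exposure to the rate, giving Gamma(459, 51).
Posterior mode = (α'−1)/β' = 458/51.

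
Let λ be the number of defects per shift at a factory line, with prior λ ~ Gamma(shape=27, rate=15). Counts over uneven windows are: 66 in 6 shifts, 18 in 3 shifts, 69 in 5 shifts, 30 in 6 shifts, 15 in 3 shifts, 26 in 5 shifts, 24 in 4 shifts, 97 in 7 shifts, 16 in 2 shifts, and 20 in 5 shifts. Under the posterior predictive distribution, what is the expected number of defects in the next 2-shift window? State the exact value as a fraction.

816/61

Total count: 66 + 18 + 69 + 30 + 15 + 26 + 24 + 97 + 16 + 20 = 381.
Total exposure: 6 + 3 + 5 + 6 + 3 + 5 + 4 + 7 + 2 + 5 = 46 shifts.
Posterior: α' = 27 + 381 = 408, β' = 15 + 46 = 61.
Predictive mean over a 2-shift window = T·E[λ|data] = 2·408/61 = 816/61.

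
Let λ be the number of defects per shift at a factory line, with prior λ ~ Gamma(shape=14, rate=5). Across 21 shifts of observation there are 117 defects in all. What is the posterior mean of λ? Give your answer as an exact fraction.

131/26

Total count 117 over total exposure 21 shifts.
The Gamma prior is conjugate for the Poisson rate, so λ | data ~ Gamma(14+117, 5+21) = Gamma(131, 26).
Posterior mean = α'/β' = 131/26.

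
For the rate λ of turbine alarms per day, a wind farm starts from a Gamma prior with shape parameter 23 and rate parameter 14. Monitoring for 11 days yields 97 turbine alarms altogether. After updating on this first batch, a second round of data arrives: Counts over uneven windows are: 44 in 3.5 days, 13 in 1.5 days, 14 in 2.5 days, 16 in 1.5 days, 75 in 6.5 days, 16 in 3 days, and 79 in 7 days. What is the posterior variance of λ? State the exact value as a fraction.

1508/10201

Total count 97 over total exposure 11 days.
After the first batch: Gamma(23 + 97, 14 + 11) = Gamma(120, 25).
Total count: 44 + 13 + 14 + 16 + 75 + 16 + 79 = 257.
Total exposure: 3.5 + 1.5 + 2.5 + 1.5 + 6.5 + 3 + 7 = 25.5 days.
After the second batch: Gamma(120 + 257, 25 + 25.5) = Gamma(377, 101/2).
Posterior variance = α'/β'² = 377/(10201/4) = 1508/10201.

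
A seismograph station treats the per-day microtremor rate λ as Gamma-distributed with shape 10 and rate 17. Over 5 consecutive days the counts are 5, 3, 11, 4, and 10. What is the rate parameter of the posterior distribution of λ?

22

Total count: 5 + 3 + 11 + 4 + 10 = 33.
Total exposure: 5 days.
The Gamma prior is conjugate for the Poisson rate, so λ | data ~ Gamma(10+33, 17+5) = Gamma(43, 22).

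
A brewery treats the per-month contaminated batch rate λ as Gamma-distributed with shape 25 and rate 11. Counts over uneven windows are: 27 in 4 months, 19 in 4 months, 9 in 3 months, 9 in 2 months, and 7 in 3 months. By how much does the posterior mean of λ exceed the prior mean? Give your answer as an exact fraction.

Total count: 27 + 19 + 9 + 9 + 7 = 71.
Total exposure: 4 + 4 + 3 + 2 + 3 = 16 months.
The Gamma prior is conjugate for the Poisson rate, so λ | data ~ Gamma(25+71, 11+16) = Gamma(96, 27).
Posterior mean = 96/27 = 32/9; prior mean = 25/11 = 25/11. Difference = 32/9 − 25/11 = 127/99.

127/99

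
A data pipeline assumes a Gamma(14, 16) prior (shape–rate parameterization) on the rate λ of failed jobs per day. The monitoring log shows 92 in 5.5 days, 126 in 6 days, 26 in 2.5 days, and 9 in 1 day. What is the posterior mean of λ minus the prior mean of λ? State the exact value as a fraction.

Total count: 92 + 126 + 26 + 9 = 253.
Total exposure: 5.5 + 6 + 2.5 + 1 = 15 days.
Gamma(α, β) with Poisson data over total exposure Σt gives posterior Gamma(α+Σx, β+Σt) = Gamma(267, 31).
Posterior mean = 267/31 = 267/31; prior mean = 14/16 = 7/8. Difference = 267/31 − 7/8 = 1919/248.

1919/248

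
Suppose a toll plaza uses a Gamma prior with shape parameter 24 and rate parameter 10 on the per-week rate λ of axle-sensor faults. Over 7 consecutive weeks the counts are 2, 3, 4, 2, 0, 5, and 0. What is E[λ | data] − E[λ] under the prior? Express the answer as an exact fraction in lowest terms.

Total count: 2 + 3 + 4 + 2 + 0 + 5 + 0 = 16.
Total exposure: 7 weeks.
Conjugate update: add total count to the shape and total exposure to the rate, giving Gamma(40, 17).
Posterior mean = 40/17 = 40/17; prior mean = 24/10 = 12/5. Difference = 40/17 − 12/5 = -4/85.

-4/85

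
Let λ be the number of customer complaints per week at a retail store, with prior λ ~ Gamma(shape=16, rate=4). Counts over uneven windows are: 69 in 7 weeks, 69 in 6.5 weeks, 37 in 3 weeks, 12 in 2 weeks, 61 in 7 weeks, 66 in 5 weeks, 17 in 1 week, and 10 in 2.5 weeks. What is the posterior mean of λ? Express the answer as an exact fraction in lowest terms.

Total count: 69 + 69 + 37 + 12 + 61 + 66 + 17 + 10 = 341.
Total exposure: 7 + 6.5 + 3 + 2 + 7 + 5 + 1 + 2.5 = 34 weeks.
Posterior: α' = 16 + 341 = 357, β' = 4 + 34 = 38.
Posterior mean = α'/β' = 357/38.

357/38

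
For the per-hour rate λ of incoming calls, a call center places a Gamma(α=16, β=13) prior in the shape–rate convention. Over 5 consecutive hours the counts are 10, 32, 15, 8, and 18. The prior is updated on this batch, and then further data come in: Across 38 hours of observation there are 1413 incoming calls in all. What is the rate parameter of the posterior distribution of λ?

Total count: 10 + 32 + 15 + 8 + 18 = 83.
Total exposure: 5 hours.
After the first batch: Gamma(16 + 83, 13 + 5) = Gamma(99, 18).
Total count 1413 over total exposure 38 hours.
After the second batch: Gamma(99 + 1413, 18 + 38) = Gamma(1512, 56).

56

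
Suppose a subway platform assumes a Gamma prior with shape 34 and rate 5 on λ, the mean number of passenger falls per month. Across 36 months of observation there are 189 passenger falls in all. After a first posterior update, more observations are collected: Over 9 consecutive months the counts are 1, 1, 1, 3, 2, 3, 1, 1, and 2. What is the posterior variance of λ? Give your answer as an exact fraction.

Total count 189 over total exposure 36 months.
After the first batch: Gamma(34 + 189, 5 + 36) = Gamma(223, 41).
Total count: 1 + 1 + 1 + 3 + 2 + 3 + 1 + 1 + 2 = 15.
Total exposure: 9 months.
After the second batch: Gamma(223 + 15, 41 + 9) = Gamma(238, 50).
Posterior variance = α'/β'² = 238/2500 = 119/1250.

119/1250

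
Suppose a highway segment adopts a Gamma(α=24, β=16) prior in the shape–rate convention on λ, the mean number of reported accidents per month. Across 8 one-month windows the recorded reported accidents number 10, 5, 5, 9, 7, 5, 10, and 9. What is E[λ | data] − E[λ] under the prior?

2

Total count: 10 + 5 + 5 + 9 + 7 + 5 + 10 + 9 = 60.
Total exposure: 8 months.
By Gamma–Poisson conjugacy, the posterior is Gamma(α + Σx, β + Σt) = Gamma(24 + 60, 16 + 8) = Gamma(84, 24).
Posterior mean = 84/24 = 7/2; prior mean = 24/16 = 3/2. Difference = 7/2 − 3/2 = 2.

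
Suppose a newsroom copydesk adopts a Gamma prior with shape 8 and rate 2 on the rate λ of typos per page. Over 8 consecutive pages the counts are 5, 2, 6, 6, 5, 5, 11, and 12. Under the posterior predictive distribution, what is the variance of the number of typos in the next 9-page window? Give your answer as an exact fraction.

513/5

Total count: 5 + 2 + 6 + 6 + 5 + 5 + 11 + 12 = 52.
Total exposure: 8 pages.
By Gamma–Poisson conjugacy, the posterior is Gamma(α + Σx, β + Σt) = Gamma(8 + 52, 2 + 8) = Gamma(60, 10).
The posterior predictive for a window of length T is Negative Binomial with variance T·α'·(β'+T)/β'² = 9·60·19/100 = 513/5.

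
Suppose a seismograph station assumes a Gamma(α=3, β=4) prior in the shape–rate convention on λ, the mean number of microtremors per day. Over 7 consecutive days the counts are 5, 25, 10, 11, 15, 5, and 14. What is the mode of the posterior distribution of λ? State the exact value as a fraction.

Total count: 5 + 25 + 10 + 11 + 15 + 5 + 14 = 85.
Total exposure: 7 days.
The Gamma prior is conjugate for the Poisson rate, so λ | data ~ Gamma(3+85, 4+7) = Gamma(88, 11).
Posterior mode = (α'−1)/β' = 87/11.

87/11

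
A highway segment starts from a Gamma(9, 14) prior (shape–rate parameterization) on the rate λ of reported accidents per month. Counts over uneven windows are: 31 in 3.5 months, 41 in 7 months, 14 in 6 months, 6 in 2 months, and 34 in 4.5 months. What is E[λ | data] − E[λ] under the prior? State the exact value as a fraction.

Total count: 31 + 41 + 14 + 6 + 34 = 126.
Total exposure: 3.5 + 7 + 6 + 2 + 4.5 = 23 months.
By Gamma–Poisson conjugacy, the posterior is Gamma(α + Σx, β + Σt) = Gamma(9 + 126, 14 + 23) = Gamma(135, 37).
Posterior mean = 135/37 = 135/37; prior mean = 9/14 = 9/14. Difference = 135/37 − 9/14 = 1557/518.

1557/518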